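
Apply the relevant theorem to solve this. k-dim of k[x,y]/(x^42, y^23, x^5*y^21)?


k[x,y]/I, I = (x^42, y^23, x^5*y^21)
Rect: 42x23=966. Corner: (42-5)x(23-21)=74.
dim = 966-74 = 892


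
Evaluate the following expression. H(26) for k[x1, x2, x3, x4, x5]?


C(d+n-1,n-1)=C(30,4)=27405


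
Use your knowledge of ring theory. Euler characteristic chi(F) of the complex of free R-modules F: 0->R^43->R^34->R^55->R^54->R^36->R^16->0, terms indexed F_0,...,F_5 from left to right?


chi = sum (-1)^i * rank:
(-1)^0*43=43
(-1)^1*34=-34
(-1)^2*55=55
(-1)^3*54=-54
(-1)^4*36=36
(-1)^5*16=-16
chi=30


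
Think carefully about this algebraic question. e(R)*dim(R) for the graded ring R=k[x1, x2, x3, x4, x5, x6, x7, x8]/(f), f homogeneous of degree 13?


e(R)=deg(f)=13, dim(R)=8-1=7
e*dim=13*7=91


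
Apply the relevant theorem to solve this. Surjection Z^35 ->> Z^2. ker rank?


rank(ker) = 35-2 = 33


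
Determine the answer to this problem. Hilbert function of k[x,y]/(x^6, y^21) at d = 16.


k[x,y], I = (x^6, y^21), d = 16
Need i < 6 and d-i < 21.
Range: 0 <= i <= 5.
H(16) = 6


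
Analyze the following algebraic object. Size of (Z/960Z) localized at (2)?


2-primary part: 960=2^6*15
Size=2^6=64


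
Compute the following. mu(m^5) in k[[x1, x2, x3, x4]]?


C(n+d-1,d)=C(8,5)=56


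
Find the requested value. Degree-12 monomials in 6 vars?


C(d+n-1,n-1)=C(17,5)=6188


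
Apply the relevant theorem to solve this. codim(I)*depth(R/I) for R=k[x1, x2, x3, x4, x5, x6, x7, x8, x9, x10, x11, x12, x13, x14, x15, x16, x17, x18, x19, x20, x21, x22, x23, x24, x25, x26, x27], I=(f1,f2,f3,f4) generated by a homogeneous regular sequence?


codim=4, depth=dim(R/I)=27-4=23
Product=4*23=92


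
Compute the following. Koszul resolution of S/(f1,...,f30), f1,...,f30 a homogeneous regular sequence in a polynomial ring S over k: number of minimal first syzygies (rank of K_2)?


Regular sequence => Koszul complex is the minimal free resolution.
Syz_1 minimally generated by Koszul relations f_i*e_j - f_j*e_i (i<j): mu(Syz_1) = beta_2 = C(m,2) = m(m-1)/2
m=30
30*29/2 = 435


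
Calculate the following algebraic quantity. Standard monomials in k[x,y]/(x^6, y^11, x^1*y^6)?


k[x,y]/I, I = (x^6, y^11, x^1*y^6)
Rect: 6x11=66. Corner: (6-1)x(11-6)=25.
dim = 66-25 = 41


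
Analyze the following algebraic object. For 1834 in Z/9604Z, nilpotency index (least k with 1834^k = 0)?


1834^k mod 9604:
k=1: 1834
k=2: 2156
k=3: 6860
k=4: 0
First zero at k = 4


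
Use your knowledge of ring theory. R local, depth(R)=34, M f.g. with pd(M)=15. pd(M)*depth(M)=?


pd+depth=34
depth=34-15=19
pd*depth=15*19=285


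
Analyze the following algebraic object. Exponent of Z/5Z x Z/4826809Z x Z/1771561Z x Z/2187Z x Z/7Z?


Exponent = lcm of the cyclic orders; pairwise coprime => product.
5^1*13^6*11^6*3^7*7^1=5*4826809*1771561*2187*7=654535267677996705


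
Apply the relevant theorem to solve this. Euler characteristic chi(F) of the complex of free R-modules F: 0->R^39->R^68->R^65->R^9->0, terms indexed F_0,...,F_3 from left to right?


chi = sum (-1)^i * rank:
(-1)^0*39=39
(-1)^1*68=-68
(-1)^2*65=65
(-1)^3*9=-9
chi=27


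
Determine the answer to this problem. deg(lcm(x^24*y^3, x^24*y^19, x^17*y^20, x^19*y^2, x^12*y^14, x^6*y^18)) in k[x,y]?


lcm = componentwise max:
x: max(24,24,17,19,12,6)=24
y: max(3,19,20,2,14,18)=20
Total=24+20=44


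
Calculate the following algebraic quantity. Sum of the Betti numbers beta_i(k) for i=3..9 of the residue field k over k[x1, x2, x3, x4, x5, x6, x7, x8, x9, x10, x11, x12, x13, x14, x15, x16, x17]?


Koszul resolution: beta_i(k)=C(n,i), n=17
C(17,3)=680, C(17,4)=2380, C(17,5)=6188, C(17,6)=12376, C(17,7)=19448, C(17,8)=24310, C(17,9)=24310
Sum=89692


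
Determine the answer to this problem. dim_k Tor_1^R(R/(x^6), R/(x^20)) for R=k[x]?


Tor_1(R/I,R/J)=(I cap J)/IJ=(x^20)/(x^26)
dim=26-20=min(6,20)=6


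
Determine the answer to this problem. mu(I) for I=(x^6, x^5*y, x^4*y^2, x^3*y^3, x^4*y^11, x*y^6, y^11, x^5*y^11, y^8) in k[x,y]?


Remove redundant (divisible by others).
y^11 redundant.
x^5*y^11 redundant.
x^4*y^11 redundant.
Min: x^6, x^5*y, x^4*y^2, x^3*y^3, x*y^6, y^8
Count=6


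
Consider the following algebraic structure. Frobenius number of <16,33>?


gcd(16,33)=1 => F=ab-a-b=16*33-16-33=528-49=479


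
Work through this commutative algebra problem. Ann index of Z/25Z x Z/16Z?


Exponent = lcm of the cyclic orders; pairwise coprime => product.
5^2*2^4=25*16=400


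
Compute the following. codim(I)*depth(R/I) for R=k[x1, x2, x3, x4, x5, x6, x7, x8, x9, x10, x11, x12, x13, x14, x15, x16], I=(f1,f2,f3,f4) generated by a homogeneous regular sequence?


codim=4, depth=dim(R/I)=16-4=12
Product=4*12=48


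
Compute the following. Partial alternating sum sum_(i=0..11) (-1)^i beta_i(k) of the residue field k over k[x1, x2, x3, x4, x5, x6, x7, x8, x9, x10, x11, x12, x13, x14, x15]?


Koszul resolution: beta_i(k)=C(n,i), n=15
sum_(i=0..p) (-1)^i C(n,i) = (-1)^p C(n-1,p)
(-1)^11*C(14,11) = (-1)^11*364 = -364


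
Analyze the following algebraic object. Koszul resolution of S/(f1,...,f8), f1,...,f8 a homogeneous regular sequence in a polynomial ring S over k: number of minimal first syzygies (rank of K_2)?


Regular sequence => Koszul complex is the minimal free resolution.
Syz_1 minimally generated by Koszul relations f_i*e_j - f_j*e_i (i<j): mu(Syz_1) = beta_2 = C(m,2) = m(m-1)/2
m=8
8*7/2 = 28


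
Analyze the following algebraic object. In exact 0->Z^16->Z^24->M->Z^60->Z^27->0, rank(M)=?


Alt sum=0:
(-1)^0*16 + (-1)^1*24 + (-1)^2*? + (-1)^3*60 + (-1)^4*27=0
rank(M)=41


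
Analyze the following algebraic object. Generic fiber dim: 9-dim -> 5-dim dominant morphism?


dim(fiber)=dim(X)-dim(Y)=9-5=4


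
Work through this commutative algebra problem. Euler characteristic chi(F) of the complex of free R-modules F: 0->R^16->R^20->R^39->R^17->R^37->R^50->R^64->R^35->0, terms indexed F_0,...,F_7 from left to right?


chi = sum (-1)^i * rank:
(-1)^0*16=16
(-1)^1*20=-20
(-1)^2*39=39
(-1)^3*17=-17
(-1)^4*37=37
(-1)^5*50=-50
(-1)^6*64=64
(-1)^7*35=-35
chi=34


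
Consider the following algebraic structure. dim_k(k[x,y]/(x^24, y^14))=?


Basis: x^i*y^j, i<24, j<14
24*14=336


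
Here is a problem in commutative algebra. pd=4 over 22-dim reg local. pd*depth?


pd+depth=22
depth=22-4=18
pd*depth=4*18=72


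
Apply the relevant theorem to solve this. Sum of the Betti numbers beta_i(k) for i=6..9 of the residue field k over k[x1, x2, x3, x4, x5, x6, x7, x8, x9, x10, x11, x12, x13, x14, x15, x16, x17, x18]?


Koszul resolution: beta_i(k)=C(n,i), n=18
C(18,6)=18564, C(18,7)=31824, C(18,8)=43758, C(18,9)=48620
Sum=142766


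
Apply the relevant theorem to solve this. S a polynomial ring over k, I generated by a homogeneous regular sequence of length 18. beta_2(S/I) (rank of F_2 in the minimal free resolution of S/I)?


Regular sequence => Koszul complex is the minimal free resolution.
Syz_1 minimally generated by Koszul relations f_i*e_j - f_j*e_i (i<j): mu(Syz_1) = beta_2 = C(m,2) = m(m-1)/2
m=18
18*17/2 = 153


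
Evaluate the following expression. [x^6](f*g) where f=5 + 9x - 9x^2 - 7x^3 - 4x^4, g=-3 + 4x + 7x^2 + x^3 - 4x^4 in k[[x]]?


[x^6] = sum a_i*b_j, i+j=6
  -9*-4=36
  -7*1=-7
  -4*7=-28
Sum=1


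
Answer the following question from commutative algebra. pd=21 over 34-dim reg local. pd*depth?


pd+depth=34
depth=34-21=13
pd*depth=21*13=273


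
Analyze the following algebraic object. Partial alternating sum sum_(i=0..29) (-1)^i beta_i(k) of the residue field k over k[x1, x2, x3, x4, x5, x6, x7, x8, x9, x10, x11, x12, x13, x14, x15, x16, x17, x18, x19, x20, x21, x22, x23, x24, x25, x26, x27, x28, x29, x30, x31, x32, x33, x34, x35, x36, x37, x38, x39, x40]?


Koszul resolution: beta_i(k)=C(n,i), n=40
sum_(i=0..p) (-1)^i C(n,i) = (-1)^p C(n-1,p)
(-1)^29*C(39,29) = (-1)^29*635745396 = -635745396


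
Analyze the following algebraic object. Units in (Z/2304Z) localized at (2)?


Local ring = Z/256Z.
phi(256) = 2^7*(2-1) = 128


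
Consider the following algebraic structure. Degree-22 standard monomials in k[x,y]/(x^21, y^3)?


k[x,y], I = (x^21, y^3), d = 22
Need i < 21 and d-i < 3.
Range: 20 <= i <= 20.
H(22) = 1


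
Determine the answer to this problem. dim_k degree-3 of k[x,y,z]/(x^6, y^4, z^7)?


Need i<6, j<4, k<7 with i+j+k=3.
For each i, j ranges over max(0,3-i-6)..min(3,3-i):
  i=0: j in [0,3] -> 4
  i=1: j in [0,2] -> 3
  i=2: j in [0,1] -> 2
  i=3: j in [0,0] -> 1
H(3) = 4+3+2+1 = 10


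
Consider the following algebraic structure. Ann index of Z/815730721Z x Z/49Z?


Exponent = lcm of the cyclic orders; pairwise coprime => product.
13^8*7^2=815730721*49=39970805329


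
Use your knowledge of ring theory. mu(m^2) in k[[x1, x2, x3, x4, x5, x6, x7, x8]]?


C(n+d-1,d)=C(9,2)=36


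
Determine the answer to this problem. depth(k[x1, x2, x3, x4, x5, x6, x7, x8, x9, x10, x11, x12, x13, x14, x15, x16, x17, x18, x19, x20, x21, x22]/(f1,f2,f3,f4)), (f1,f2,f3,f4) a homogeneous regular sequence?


depth(R)=22
depth(R/I)=22-4=18


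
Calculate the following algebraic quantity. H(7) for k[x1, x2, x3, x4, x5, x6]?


C(d+n-1,n-1)=C(12,5)=792


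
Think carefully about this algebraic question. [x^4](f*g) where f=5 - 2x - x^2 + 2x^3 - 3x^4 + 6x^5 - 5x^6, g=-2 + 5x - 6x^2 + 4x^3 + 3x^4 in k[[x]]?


[x^4] = sum a_i*b_j, i+j=4
  5*3=15
  -2*4=-8
  -1*-6=6
  2*5=10
  -3*-2=6
Sum=29


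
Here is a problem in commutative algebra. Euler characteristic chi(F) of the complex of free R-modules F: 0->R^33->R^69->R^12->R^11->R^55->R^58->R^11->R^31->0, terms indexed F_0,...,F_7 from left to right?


chi = sum (-1)^i * rank:
(-1)^0*33=33
(-1)^1*69=-69
(-1)^2*12=12
(-1)^3*11=-11
(-1)^4*55=55
(-1)^5*58=-58
(-1)^6*11=11
(-1)^7*31=-31
chi=-58


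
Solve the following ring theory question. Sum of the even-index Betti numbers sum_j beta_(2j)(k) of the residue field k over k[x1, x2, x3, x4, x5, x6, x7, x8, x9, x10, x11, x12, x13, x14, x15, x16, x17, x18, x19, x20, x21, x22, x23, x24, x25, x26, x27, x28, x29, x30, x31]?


Koszul resolution: beta_i(k)=C(n,i), n=31
sum_even C(31,i) = 2^(n-1) = 2^30 = 1073741824


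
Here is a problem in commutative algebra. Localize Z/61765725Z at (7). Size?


7-primary part: 61765725=7^7*75
Size=7^7=823543


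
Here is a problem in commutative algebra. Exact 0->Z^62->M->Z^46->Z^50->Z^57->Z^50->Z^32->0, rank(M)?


Alt sum=0:
(-1)^0*62 + (-1)^1*? + (-1)^2*46 + (-1)^3*50 + (-1)^4*57 + (-1)^5*50 + (-1)^6*32=0
rank(M)=97


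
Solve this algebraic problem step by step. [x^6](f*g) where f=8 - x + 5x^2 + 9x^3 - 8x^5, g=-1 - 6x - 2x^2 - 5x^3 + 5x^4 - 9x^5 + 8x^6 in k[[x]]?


[x^6] = sum a_i*b_j, i+j=6
  8*8=64
  -1*-9=9
  5*5=25
  9*-5=-45
  -8*-6=48
Sum=101


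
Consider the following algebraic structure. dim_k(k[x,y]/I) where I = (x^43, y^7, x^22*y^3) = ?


k[x,y]/I, I = (x^43, y^7, x^22*y^3)
Rect: 43x7=301. Corner: (43-22)x(7-3)=84.
dim = 301-84 = 217


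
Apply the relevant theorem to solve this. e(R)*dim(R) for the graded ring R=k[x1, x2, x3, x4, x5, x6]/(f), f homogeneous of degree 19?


e(R)=deg(f)=19, dim(R)=6-1=5
e*dim=19*5=95


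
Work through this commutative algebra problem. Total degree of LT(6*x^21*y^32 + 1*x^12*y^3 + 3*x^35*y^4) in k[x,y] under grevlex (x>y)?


LT: 6*x^21*y^32
deg_x=21, deg_y=32
Total=21+32=53


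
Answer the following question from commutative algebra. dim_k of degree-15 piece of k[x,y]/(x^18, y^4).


k[x,y], I = (x^18, y^4), d = 15
Need i < 18 and d-i < 4.
Range: 12 <= i <= 15.
H(15) = 4


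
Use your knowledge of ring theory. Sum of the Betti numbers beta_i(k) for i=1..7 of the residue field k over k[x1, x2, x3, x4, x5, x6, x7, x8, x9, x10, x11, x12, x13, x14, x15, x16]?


Koszul resolution: beta_i(k)=C(n,i), n=16
C(16,1)=16, C(16,2)=120, C(16,3)=560, C(16,4)=1820, C(16,5)=4368, C(16,6)=8008, C(16,7)=11440
Sum=26332


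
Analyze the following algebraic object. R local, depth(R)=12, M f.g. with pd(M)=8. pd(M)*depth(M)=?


pd+depth=12
depth=12-8=4
pd*depth=8*4=32


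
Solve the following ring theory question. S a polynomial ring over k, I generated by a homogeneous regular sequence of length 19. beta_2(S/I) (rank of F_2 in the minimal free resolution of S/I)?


Regular sequence => Koszul complex is the minimal free resolution.
Syz_1 minimally generated by Koszul relations f_i*e_j - f_j*e_i (i<j): mu(Syz_1) = beta_2 = C(m,2) = m(m-1)/2
m=19
19*18/2 = 171


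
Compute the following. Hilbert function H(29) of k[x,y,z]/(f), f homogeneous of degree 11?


C(31,2)-C(20,2)=465-190=275


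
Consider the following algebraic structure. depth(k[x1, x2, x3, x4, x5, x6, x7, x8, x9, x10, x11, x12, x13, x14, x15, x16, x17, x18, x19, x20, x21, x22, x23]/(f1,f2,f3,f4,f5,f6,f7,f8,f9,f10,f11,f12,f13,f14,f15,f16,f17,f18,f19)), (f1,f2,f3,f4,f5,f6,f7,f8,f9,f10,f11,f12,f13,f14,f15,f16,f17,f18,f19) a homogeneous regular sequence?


depth(R)=23
depth(R/I)=23-19=4


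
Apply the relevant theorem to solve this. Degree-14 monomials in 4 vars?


C(d+n-1,n-1)=C(17,3)=680


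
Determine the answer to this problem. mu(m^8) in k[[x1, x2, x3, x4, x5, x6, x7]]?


C(n+d-1,d)=C(14,8)=3003


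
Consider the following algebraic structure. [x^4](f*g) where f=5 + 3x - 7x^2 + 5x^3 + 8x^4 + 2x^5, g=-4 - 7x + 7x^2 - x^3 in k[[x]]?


[x^4] = sum a_i*b_j, i+j=4
  3*-1=-3
  -7*7=-49
  5*-7=-35
  8*-4=-32
Sum=-119


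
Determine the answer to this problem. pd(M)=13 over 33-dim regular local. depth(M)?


pd+depth=depth(R)=33
depth=33-13=20


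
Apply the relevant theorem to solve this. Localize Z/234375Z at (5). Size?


5-primary part: 234375=5^7*3
Size=5^7=78125


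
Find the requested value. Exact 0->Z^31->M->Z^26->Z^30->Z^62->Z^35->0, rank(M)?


Alt sum=0:
(-1)^0*31 + (-1)^1*? + (-1)^2*26 + (-1)^3*30 + (-1)^4*62 + (-1)^5*35=0
rank(M)=54


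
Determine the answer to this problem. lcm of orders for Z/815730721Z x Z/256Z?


Exponent = lcm of the cyclic orders; pairwise coprime => product.
13^8*2^8=815730721*256=208827064576


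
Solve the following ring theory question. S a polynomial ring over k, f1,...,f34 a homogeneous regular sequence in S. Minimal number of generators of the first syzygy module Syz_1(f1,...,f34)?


Regular sequence => Koszul complex is the minimal free resolution.
Syz_1 minimally generated by Koszul relations f_i*e_j - f_j*e_i (i<j): mu(Syz_1) = beta_2 = C(m,2) = m(m-1)/2
m=34
34*33/2 = 561


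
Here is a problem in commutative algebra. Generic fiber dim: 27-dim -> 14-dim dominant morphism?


dim(fiber)=dim(X)-dim(Y)=27-14=13


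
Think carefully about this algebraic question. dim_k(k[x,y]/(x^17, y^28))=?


Basis: x^i*y^j, i<17, j<28
17*28=476


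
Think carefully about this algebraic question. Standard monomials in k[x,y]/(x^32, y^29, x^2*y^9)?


k[x,y]/I, I = (x^32, y^29, x^2*y^9)
Rect: 32x29=928. Corner: (32-2)x(29-9)=600.
dim = 928-600 = 328


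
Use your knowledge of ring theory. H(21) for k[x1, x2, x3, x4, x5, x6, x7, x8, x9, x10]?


C(d+n-1,n-1)=C(30,9)=14307150


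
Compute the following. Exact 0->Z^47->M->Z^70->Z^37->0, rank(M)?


Alt sum=0:
(-1)^0*47 + (-1)^1*? + (-1)^2*70 + (-1)^3*37=0
rank(M)=80


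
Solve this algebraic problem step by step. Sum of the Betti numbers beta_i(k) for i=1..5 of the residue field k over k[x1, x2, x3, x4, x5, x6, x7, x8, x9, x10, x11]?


Koszul resolution: beta_i(k)=C(n,i), n=11
C(11,1)=11, C(11,2)=55, C(11,3)=165, C(11,4)=330, C(11,5)=462
Sum=1023


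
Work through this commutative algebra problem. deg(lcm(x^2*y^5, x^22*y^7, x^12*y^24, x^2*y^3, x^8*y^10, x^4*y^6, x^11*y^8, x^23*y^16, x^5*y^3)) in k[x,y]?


lcm = componentwise max:
x: max(2,22,12,2,8,4,11,23,5)=23
y: max(5,7,24,3,10,6,8,16,3)=24
Total=23+24=47


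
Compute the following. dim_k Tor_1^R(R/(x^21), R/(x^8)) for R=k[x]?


Tor_1(R/I,R/J)=(I cap J)/IJ=(x^21)/(x^29)
dim=29-21=min(21,8)=8


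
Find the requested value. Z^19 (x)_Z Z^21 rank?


rank(M(x)N) = rank(M)*rank(N)
19*21 = 399


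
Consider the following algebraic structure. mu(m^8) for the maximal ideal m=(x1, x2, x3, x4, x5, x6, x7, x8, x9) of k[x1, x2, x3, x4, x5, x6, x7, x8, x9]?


Graded Nakayama: mu(m^d) = dim_k (m^d/m^(d+1)) = #degree-8 monomials in 9 vars
C(n+d-1,d)=C(16,8)=12870


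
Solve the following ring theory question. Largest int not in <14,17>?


gcd(14,17)=1 => F=ab-a-b=14*17-14-17=238-31=207


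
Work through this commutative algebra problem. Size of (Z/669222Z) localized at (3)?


3-primary part: 669222=3^9*34
Size=3^9=19683


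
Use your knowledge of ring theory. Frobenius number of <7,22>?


gcd(7,22)=1 => F=ab-a-b=7*22-7-22=154-29=125


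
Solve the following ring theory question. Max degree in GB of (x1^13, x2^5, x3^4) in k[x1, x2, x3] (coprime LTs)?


Pure powers, coprime LTs => already GB.
Degrees: 13, 5, 4
Max=13


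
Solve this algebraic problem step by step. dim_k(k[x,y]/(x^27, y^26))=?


Basis: x^i*y^j, i<27, j<26
27*26=702


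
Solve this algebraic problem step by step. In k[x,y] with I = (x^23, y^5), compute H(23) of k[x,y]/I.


k[x,y], I = (x^23, y^5), d = 23
Need i < 23 and d-i < 5.
Range: 19 <= i <= 22.
H(23) = 4


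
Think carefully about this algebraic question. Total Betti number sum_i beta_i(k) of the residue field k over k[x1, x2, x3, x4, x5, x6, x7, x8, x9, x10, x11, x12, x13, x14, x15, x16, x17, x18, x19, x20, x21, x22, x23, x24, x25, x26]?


Koszul resolution: beta_i(k)=C(n,i), n=26
sum_i C(26,i) = 2^26 = 67108864


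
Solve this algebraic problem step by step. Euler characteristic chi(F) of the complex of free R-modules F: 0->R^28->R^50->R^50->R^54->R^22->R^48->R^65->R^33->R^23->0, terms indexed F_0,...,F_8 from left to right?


chi = sum (-1)^i * rank:
(-1)^0*28=28
(-1)^1*50=-50
(-1)^2*50=50
(-1)^3*54=-54
(-1)^4*22=22
(-1)^5*48=-48
(-1)^6*65=65
(-1)^7*33=-33
(-1)^8*23=23
chi=3


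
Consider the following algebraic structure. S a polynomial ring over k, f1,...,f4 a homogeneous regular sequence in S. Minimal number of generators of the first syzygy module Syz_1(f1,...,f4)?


Regular sequence => Koszul complex is the minimal free resolution.
Syz_1 minimally generated by Koszul relations f_i*e_j - f_j*e_i (i<j): mu(Syz_1) = beta_2 = C(m,2) = m(m-1)/2
m=4
4*3/2 = 6


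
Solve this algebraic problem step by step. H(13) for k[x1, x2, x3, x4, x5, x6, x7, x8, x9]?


C(d+n-1,n-1)=C(21,8)=203490


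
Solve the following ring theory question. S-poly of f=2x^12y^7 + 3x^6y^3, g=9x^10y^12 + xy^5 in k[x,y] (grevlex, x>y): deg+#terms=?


LT(f)=2x^12y^7, LT(g)=9x^10y^12
lcm(LM)=x^12y^12
S(f,g) (scaled by 18 to clear denominators) = 9y^5*f - 2x^2*g = 27x^6y^8 - 2x^3y^5
2 terms, deg 14.
14+2=16


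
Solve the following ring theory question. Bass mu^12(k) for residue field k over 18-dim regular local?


C(n,i)=C(18,12)=18564


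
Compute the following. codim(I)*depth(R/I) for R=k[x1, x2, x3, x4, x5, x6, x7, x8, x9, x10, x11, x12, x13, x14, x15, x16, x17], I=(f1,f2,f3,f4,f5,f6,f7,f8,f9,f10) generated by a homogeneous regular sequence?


codim=10, depth=dim(R/I)=17-10=7
Product=10*7=70


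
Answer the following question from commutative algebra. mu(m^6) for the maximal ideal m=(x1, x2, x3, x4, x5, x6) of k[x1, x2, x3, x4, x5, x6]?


Graded Nakayama: mu(m^d) = dim_k (m^d/m^(d+1)) = #degree-6 monomials in 6 vars
C(n+d-1,d)=C(11,6)=462


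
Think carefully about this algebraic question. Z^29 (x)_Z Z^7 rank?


rank(M(x)N) = rank(M)*rank(N)
29*7 = 203


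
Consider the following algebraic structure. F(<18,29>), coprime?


gcd(18,29)=1 => F=ab-a-b=18*29-18-29=522-47=475


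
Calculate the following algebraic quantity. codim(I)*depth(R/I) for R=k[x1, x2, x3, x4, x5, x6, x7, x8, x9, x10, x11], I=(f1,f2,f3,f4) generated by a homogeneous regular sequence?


codim=4, depth=dim(R/I)=11-4=7
Product=4*7=28


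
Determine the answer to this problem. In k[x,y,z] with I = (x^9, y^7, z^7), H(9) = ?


Need i<9, j<7, k<7 with i+j+k=9.
For each i, j ranges over max(0,9-i-6)..min(6,9-i):
  i=0: j in [3,6] -> 4
  i=1: j in [2,6] -> 5
  i=2: j in [1,6] -> 6
  i=3: j in [0,6] -> 7
  i=4: j in [0,5] -> 6
  i=5: j in [0,4] -> 5
  i=6: j in [0,3] -> 4
  i=7: j in [0,2] -> 3
  i=8: j in [0,1] -> 2
H(9) = 4+5+6+7+6+5+4+3+2 = 42


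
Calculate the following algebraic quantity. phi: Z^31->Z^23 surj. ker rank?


rank(ker) = 31-23 = 8


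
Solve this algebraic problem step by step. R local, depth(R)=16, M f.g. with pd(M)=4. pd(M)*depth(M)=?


pd+depth=16
depth=16-4=12
pd*depth=4*12=48


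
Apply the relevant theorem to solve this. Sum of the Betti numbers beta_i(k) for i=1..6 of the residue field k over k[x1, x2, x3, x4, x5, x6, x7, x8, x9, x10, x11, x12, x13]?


Koszul resolution: beta_i(k)=C(n,i), n=13
C(13,1)=13, C(13,2)=78, C(13,3)=286, C(13,4)=715, C(13,5)=1287, C(13,6)=1716
Sum=4095


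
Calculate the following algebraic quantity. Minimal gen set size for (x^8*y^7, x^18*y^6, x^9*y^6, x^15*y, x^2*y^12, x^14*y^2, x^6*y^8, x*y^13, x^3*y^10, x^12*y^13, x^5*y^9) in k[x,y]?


Remove redundant (divisible by others).
x^12*y^13 redundant.
x^18*y^6 redundant.
Min: x^15*y, x^14*y^2, x^9*y^6, x^8*y^7, x^6*y^8, x^5*y^9, x^3*y^10, x^2*y^12, x*y^13
Count=9


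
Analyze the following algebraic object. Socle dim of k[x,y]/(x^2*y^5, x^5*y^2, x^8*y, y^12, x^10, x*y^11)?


Socle = ann(m) = span of standard monomials u with x*u, y*u in I (staircase corners).
Minimal generators: x^10, x^8*y, x^5*y^2, x^2*y^5, x*y^11, y^12
Corners: y^11, xy^10, x^4y^4, x^7y, x^9
Socle dim=5


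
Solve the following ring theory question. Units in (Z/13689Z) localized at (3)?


Local ring = Z/81Z.
phi(81) = 3^3*(3-1) = 54


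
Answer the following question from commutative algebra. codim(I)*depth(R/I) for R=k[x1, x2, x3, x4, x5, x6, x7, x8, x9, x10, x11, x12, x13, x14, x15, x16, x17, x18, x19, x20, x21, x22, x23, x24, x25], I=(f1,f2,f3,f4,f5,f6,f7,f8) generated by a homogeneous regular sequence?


codim=8, depth=dim(R/I)=25-8=17
Product=8*17=136


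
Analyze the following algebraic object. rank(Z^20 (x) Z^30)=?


rank(M(x)N) = rank(M)*rank(N)
20*30 = 600


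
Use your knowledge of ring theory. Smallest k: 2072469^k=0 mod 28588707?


2072469^k mod 28588707:
k=1: 2072469
k=2: 17593695
k=3: 7510671
k=4: 25282530
k=5: 20420505
k=6: 0
First zero at k = 6


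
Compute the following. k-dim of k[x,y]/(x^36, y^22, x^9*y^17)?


k[x,y]/I, I = (x^36, y^22, x^9*y^17)
Rect: 36x22=792. Corner: (36-9)x(22-17)=135.
dim = 792-135 = 657


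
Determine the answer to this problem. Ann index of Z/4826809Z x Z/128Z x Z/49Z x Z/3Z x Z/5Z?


Exponent = lcm of the cyclic orders; pairwise coprime => product.
13^6*2^7*7^2*3^1*5^1=4826809*128*49*3*5=454106190720


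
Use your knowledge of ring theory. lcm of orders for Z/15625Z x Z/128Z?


Exponent = lcm of the cyclic orders; pairwise coprime => product.
5^6*2^7=15625*128=2000000


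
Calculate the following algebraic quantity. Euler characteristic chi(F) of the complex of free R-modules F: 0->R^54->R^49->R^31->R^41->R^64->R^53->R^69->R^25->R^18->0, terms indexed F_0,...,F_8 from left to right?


chi = sum (-1)^i * rank:
(-1)^0*54=54
(-1)^1*49=-49
(-1)^2*31=31
(-1)^3*41=-41
(-1)^4*64=64
(-1)^5*53=-53
(-1)^6*69=69
(-1)^7*25=-25
(-1)^8*18=18
chi=68


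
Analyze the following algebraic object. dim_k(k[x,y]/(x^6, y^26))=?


Basis: x^i*y^j, i<6, j<26
6*26=156


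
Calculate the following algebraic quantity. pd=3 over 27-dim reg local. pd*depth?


pd+depth=27
depth=27-3=24
pd*depth=3*24=72


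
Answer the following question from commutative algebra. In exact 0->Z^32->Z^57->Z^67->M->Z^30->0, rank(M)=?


Alt sum=0:
(-1)^0*32 + (-1)^1*57 + (-1)^2*67 + (-1)^3*? + (-1)^4*30=0
rank(M)=72


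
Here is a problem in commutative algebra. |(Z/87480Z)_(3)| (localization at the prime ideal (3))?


3-primary part: 87480=3^7*40
Size=3^7=2187


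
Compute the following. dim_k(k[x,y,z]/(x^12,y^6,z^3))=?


Basis: x^iy^jz^k, i<12,j<6,k<3
12*6*3=216


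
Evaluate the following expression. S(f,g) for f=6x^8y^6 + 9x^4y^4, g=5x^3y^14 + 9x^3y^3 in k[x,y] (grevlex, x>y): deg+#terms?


LT(f)=6x^8y^6, LT(g)=5x^3y^14
lcm(LM)=x^8y^14
S(f,g) (scaled by 30 to clear denominators) = 5y^8*f - 6x^5*g = 45x^4y^12 - 54x^8y^3
2 terms, deg 16.
16+2=18


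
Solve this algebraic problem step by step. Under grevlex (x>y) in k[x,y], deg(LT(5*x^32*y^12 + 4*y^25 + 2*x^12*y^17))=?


LT: 5*x^32*y^12
deg_x=32, deg_y=12
Total=32+12=44


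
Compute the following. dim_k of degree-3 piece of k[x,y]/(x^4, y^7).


k[x,y], I = (x^4, y^7), d = 3
Need i < 4 and d-i < 7.
Range: 0 <= i <= 3.
H(3) = 4


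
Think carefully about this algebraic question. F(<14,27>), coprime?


gcd(14,27)=1 => F=ab-a-b=14*27-14-27=378-41=337


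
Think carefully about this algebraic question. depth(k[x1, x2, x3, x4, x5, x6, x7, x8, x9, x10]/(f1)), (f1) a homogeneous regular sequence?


depth(R)=10
depth(R/I)=10-1=9


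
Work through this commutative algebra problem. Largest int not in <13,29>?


gcd(13,29)=1 => F=ab-a-b=13*29-13-29=377-42=335


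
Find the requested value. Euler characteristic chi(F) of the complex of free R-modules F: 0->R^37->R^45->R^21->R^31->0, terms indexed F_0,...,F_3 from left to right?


chi = sum (-1)^i * rank:
(-1)^0*37=37
(-1)^1*45=-45
(-1)^2*21=21
(-1)^3*31=-31
chi=-18


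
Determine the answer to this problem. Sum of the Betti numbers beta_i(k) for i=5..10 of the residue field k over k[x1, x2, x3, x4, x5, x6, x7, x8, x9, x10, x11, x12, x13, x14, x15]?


Koszul resolution: beta_i(k)=C(n,i), n=15
C(15,5)=3003, C(15,6)=5005, C(15,7)=6435, C(15,8)=6435, C(15,9)=5005, C(15,10)=3003
Sum=28886


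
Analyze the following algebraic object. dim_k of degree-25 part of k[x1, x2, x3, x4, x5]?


C(d+n-1,n-1)=C(29,4)=23751


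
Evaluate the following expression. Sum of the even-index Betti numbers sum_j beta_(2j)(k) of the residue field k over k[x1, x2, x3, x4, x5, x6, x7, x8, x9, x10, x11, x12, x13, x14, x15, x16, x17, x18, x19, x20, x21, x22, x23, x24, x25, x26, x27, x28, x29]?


Koszul resolution: beta_i(k)=C(n,i), n=29
sum_even C(29,i) = 2^(n-1) = 2^28 = 268435456


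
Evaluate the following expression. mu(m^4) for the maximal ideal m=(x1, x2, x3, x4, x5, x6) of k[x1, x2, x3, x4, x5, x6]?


Graded Nakayama: mu(m^d) = dim_k (m^d/m^(d+1)) = #degree-4 monomials in 6 vars
C(n+d-1,d)=C(9,4)=126


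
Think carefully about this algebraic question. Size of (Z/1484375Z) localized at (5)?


5-primary part: 1484375=5^7*19
Size=5^7=78125


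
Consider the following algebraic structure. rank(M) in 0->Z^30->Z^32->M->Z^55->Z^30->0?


Alt sum=0:
(-1)^0*30 + (-1)^1*32 + (-1)^2*? + (-1)^3*55 + (-1)^4*30=0
rank(M)=27


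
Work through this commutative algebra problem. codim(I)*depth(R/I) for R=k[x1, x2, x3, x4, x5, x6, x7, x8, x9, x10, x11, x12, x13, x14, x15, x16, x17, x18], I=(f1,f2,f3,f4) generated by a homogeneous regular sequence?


codim=4, depth=dim(R/I)=18-4=14
Product=4*14=56


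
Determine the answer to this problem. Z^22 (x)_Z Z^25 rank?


rank(M(x)N) = rank(M)*rank(N)
22*25 = 550


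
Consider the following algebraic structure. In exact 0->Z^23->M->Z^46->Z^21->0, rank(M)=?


Alt sum=0:
(-1)^0*23 + (-1)^1*? + (-1)^2*46 + (-1)^3*21=0
rank(M)=48


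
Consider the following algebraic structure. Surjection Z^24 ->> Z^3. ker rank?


rank(ker) = 24-3 = 21


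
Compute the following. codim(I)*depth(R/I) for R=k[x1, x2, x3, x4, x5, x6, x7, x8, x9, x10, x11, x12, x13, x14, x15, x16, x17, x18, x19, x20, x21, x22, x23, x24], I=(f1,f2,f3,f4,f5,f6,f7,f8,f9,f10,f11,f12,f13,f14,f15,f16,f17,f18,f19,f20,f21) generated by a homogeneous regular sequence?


codim=21, depth=dim(R/I)=24-21=3
Product=21*3=63


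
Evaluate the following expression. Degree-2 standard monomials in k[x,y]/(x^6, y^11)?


k[x,y], I = (x^6, y^11), d = 2
Need i < 6 and d-i < 11.
Range: 0 <= i <= 2.
H(2) = 3


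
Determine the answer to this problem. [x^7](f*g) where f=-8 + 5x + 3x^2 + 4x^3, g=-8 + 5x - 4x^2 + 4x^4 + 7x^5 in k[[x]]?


[x^7] = sum a_i*b_j, i+j=7
  3*7=21
  4*4=16
Sum=37


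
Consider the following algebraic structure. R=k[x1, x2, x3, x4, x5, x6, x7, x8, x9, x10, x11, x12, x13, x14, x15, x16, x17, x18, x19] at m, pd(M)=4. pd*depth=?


pd+depth=19
depth=19-4=15
pd*depth=4*15=60


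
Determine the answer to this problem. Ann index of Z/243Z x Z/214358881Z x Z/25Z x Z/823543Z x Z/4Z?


Exponent = lcm of the cyclic orders; pairwise coprime => product.
3^5*11^8*5^2*7^7*2^2=243*214358881*25*823543*4=4289770269229806900


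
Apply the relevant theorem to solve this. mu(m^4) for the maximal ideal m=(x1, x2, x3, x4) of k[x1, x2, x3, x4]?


Graded Nakayama: mu(m^d) = dim_k (m^d/m^(d+1)) = #degree-4 monomials in 4 vars
C(n+d-1,d)=C(7,4)=35


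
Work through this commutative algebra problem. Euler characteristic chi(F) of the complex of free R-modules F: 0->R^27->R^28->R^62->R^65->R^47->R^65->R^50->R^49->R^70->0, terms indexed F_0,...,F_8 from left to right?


chi = sum (-1)^i * rank:
(-1)^0*27=27
(-1)^1*28=-28
(-1)^2*62=62
(-1)^3*65=-65
(-1)^4*47=47
(-1)^5*65=-65
(-1)^6*50=50
(-1)^7*49=-49
(-1)^8*70=70
chi=49


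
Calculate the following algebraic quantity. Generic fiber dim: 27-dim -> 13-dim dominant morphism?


dim(fiber)=dim(X)-dim(Y)=27-13=14


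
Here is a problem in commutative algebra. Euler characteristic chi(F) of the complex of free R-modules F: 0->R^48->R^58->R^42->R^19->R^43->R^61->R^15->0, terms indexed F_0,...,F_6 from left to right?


chi = sum (-1)^i * rank:
(-1)^0*48=48
(-1)^1*58=-58
(-1)^2*42=42
(-1)^3*19=-19
(-1)^4*43=43
(-1)^5*61=-61
(-1)^6*15=15
chi=10


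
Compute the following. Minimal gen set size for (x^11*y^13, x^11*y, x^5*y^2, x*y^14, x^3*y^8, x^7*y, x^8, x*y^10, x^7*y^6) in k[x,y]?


Remove redundant (divisible by others).
x^7*y^6 redundant.
x*y^14 redundant.
x^11*y^13 redundant.
x^11*y redundant.
Min: x^8, x^7*y, x^5*y^2, x^3*y^8, x*y^10
Count=5


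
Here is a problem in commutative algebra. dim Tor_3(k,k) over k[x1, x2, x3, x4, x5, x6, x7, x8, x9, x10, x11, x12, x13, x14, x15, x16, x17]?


Koszul: C(n,i)=C(17,3)=680


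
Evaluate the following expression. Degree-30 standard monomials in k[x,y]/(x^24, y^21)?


k[x,y], I = (x^24, y^21), d = 30
Need i < 24 and d-i < 21.
Range: 10 <= i <= 23.
H(30) = 14


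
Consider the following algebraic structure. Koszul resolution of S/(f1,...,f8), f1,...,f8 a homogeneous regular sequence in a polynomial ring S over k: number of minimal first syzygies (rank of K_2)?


Regular sequence => Koszul complex is the minimal free resolution.
Syz_1 minimally generated by Koszul relations f_i*e_j - f_j*e_i (i<j): mu(Syz_1) = beta_2 = C(m,2) = m(m-1)/2
m=8
8*7/2 = 28


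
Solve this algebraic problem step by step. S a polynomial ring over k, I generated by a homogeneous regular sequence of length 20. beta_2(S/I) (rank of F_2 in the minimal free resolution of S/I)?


Regular sequence => Koszul complex is the minimal free resolution.
Syz_1 minimally generated by Koszul relations f_i*e_j - f_j*e_i (i<j): mu(Syz_1) = beta_2 = C(m,2) = m(m-1)/2
m=20
20*19/2 = 190


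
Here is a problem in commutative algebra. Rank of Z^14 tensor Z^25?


rank(M(x)N) = rank(M)*rank(N)
14*25 = 350


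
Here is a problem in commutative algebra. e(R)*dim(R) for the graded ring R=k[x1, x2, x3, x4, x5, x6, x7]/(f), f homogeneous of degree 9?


e(R)=deg(f)=9, dim(R)=7-1=6
e*dim=9*6=54


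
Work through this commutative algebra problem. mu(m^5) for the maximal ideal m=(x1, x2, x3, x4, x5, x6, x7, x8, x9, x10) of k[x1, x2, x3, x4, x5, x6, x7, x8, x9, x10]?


Graded Nakayama: mu(m^d) = dim_k (m^d/m^(d+1)) = #degree-5 monomials in 10 vars
C(n+d-1,d)=C(14,5)=2002


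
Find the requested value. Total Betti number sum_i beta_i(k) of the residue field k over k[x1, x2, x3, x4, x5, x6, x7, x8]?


Koszul resolution: beta_i(k)=C(n,i), n=8
sum_i C(8,i) = 2^8 = 256


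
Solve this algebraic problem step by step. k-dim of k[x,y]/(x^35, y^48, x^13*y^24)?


k[x,y]/I, I = (x^35, y^48, x^13*y^24)
Rect: 35x48=1680. Corner: (35-13)x(48-24)=528.
dim = 1680-528 = 1152


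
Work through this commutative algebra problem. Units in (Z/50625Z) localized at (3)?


Local ring = Z/81Z.
phi(81) = 3^3*(3-1) = 54


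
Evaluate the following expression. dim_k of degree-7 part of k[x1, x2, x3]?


C(d+n-1,n-1)=C(9,2)=36


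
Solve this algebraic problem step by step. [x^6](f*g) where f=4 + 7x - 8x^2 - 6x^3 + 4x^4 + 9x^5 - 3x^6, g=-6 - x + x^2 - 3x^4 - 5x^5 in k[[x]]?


[x^6] = sum a_i*b_j, i+j=6
  7*-5=-35
  -8*-3=24
  4*1=4
  9*-1=-9
  -3*-6=18
Sum=2


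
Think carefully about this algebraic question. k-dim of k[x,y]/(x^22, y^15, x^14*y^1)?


k[x,y]/I, I = (x^22, y^15, x^14*y^1)
Rect: 22x15=330. Corner: (22-14)x(15-1)=112.
dim = 330-112 = 218


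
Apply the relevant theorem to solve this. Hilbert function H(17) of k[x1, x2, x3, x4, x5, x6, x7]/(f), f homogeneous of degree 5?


C(23,6)-C(18,6)=100947-18564=82383


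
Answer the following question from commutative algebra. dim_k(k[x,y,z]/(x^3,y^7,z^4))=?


Basis: x^iy^jz^k, i<3,j<7,k<4
3*7*4=84


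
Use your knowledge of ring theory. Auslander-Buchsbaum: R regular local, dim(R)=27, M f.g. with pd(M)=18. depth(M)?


pd+depth=depth(R)=27
depth=27-18=9


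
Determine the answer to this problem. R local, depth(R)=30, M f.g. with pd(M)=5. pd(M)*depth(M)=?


pd+depth=30
depth=30-5=25
pd*depth=5*25=125


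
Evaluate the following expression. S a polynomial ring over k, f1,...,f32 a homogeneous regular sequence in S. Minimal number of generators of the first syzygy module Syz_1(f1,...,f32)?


Regular sequence => Koszul complex is the minimal free resolution.
Syz_1 minimally generated by Koszul relations f_i*e_j - f_j*e_i (i<j): mu(Syz_1) = beta_2 = C(m,2) = m(m-1)/2
m=32
32*31/2 = 496


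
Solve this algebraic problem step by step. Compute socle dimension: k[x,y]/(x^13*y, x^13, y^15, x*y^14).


Socle = ann(m) = span of standard monomials u with x*u, y*u in I (staircase corners).
Redundant generators: x^13*y
Minimal generators: x^13, x*y^14, y^15
Corners: y^14, x^12y^13
Socle dim=2


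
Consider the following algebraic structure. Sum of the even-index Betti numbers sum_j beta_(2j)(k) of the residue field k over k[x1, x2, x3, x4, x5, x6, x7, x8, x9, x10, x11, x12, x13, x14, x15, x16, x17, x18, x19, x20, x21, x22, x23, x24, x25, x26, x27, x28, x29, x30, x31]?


Koszul resolution: beta_i(k)=C(n,i), n=31
sum_even C(31,i) = 2^(n-1) = 2^30 = 1073741824


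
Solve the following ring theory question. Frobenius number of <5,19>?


gcd(5,19)=1 => F=ab-a-b=5*19-5-19=95-24=71


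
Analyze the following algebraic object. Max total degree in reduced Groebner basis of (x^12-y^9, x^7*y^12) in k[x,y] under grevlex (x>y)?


LT(f1)=x^12, LT(f2)=x^7y^12, lcm=x^12y^12
S(f1,f2) = y^12*f1 - x^5*f2 = -y^21
Reduced GB = {f1, f2, y^21}; degrees 12, 19, 21
Max = 21


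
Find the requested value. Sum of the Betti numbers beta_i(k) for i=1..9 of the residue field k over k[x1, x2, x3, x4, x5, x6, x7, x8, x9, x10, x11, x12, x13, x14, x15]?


Koszul resolution: beta_i(k)=C(n,i), n=15
C(15,1)=15, C(15,2)=105, C(15,3)=455, C(15,4)=1365, C(15,5)=3003, C(15,6)=5005, C(15,7)=6435, C(15,8)=6435, C(15,9)=5005
Sum=27823


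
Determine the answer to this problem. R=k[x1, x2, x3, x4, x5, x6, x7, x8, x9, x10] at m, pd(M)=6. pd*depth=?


pd+depth=10
depth=10-6=4
pd*depth=6*4=24


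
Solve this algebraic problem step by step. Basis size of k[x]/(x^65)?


Basis: 1,x,...,x^64
dim=65


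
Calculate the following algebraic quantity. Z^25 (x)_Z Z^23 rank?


rank(M(x)N) = rank(M)*rank(N)
25*23 = 575


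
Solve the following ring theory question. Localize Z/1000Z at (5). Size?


5-primary part: 1000=5^3*8
Size=5^3=125


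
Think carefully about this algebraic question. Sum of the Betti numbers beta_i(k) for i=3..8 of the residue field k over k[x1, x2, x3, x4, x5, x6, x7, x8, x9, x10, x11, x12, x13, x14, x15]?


Koszul resolution: beta_i(k)=C(n,i), n=15
C(15,3)=455, C(15,4)=1365, C(15,5)=3003, C(15,6)=5005, C(15,7)=6435, C(15,8)=6435
Sum=22698


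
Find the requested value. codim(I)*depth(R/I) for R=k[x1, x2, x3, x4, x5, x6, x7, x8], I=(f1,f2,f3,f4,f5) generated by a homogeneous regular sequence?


codim=5, depth=dim(R/I)=8-5=3
Product=5*3=15


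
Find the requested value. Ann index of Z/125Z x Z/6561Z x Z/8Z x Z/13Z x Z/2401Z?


Exponent = lcm of the cyclic orders; pairwise coprime => product.
5^3*3^8*2^3*13^1*7^4=125*6561*8*13*2401=204788493000


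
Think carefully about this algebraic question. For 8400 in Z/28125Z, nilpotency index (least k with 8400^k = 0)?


8400^k mod 28125:
k=1: 8400
k=2: 22500
k=3: 0
First zero at k = 3


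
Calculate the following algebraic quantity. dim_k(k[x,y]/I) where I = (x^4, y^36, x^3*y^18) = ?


k[x,y]/I, I = (x^4, y^36, x^3*y^18)
Rect: 4x36=144. Corner: (4-3)x(36-18)=18.
dim = 144-18 = 126


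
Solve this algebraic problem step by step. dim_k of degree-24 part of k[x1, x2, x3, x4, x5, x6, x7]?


C(d+n-1,n-1)=C(30,6)=593775


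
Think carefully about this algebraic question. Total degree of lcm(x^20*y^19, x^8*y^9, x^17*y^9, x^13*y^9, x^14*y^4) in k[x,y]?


lcm = componentwise max:
x: max(20,8,17,13,14)=20
y: max(19,9,9,9,4)=19
Total=20+19=39


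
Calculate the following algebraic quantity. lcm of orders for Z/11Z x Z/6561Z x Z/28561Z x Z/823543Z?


Exponent = lcm of the cyclic orders; pairwise coprime => product.
11^1*3^8*13^4*7^7=11*6561*28561*823543=1697549364043533


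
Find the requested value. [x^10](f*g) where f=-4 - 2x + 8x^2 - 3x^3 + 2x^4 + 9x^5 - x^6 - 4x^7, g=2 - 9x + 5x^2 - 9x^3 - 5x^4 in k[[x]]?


[x^10] = sum a_i*b_j, i+j=10
  -1*-5=5
  -4*-9=36
Sum=41


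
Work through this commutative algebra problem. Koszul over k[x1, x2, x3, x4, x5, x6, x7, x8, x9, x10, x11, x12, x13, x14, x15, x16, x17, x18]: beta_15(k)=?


C(n,i)=C(18,15)=816


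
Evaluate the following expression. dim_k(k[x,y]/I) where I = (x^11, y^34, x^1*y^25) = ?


k[x,y]/I, I = (x^11, y^34, x^1*y^25)
Rect: 11x34=374. Corner: (11-1)x(34-25)=90.
dim = 374-90 = 284


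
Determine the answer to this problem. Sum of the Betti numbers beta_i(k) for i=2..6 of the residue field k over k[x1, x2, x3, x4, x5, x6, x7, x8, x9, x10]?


Koszul resolution: beta_i(k)=C(n,i), n=10
C(10,2)=45, C(10,3)=120, C(10,4)=210, C(10,5)=252, C(10,6)=210
Sum=837


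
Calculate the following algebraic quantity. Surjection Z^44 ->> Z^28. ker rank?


rank(ker) = 44-28 = 16


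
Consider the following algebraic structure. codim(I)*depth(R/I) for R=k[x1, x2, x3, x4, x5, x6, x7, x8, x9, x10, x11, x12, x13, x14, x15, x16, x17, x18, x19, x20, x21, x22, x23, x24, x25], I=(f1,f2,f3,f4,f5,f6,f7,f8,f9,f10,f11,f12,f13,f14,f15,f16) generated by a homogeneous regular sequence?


codim=16, depth=dim(R/I)=25-16=9
Product=16*9=144


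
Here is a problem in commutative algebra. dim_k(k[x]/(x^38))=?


Basis: 1,x,...,x^37
dim=38


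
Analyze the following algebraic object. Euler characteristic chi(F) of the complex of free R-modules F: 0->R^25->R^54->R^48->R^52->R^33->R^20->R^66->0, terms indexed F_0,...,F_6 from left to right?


chi = sum (-1)^i * rank:
(-1)^0*25=25
(-1)^1*54=-54
(-1)^2*48=48
(-1)^3*52=-52
(-1)^4*33=33
(-1)^5*20=-20
(-1)^6*66=66
chi=46
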